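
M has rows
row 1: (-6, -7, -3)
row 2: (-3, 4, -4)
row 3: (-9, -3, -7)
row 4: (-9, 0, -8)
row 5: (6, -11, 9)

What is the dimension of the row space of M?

Row reduce to echelon form.
R2 ← R2 − (1/2)·R1: [0, 15/2, -5/2]
R3 ← R3 − (3/2)·R1: [0, 15/2, -5/2]
R4 ← R4 − (3/2)·R1: [0, 21/2, -7/2]
R5 ← R5 + R1: [0, -18, 6]
R3 ← R3 − R2: [0, 0, 0]
R4 ← R4 − (7/5)·R2: [0, 0, 0]
R5 ← R5 + (12/5)·R2: [0, 0, 0]
Echelon form has 2 nonzero rows, so rank(M) = 2.
The row space has dimension equal to the rank: 2.

2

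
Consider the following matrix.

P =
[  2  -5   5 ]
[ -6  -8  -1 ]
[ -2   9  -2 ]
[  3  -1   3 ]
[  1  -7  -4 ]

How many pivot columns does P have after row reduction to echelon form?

Row reduce to echelon form.
R2 ← R2 + (3)·R1: [0, -23, 14]
R3 ← R3 + R1: [0, 4, 3]
R4 ← R4 − (3/2)·R1: [0, 13/2, -9/2]
R5 ← R5 − (1/2)·R1: [0, -9/2, -13/2]
R3 ← R3 + (4/23)·R2: [0, 0, 125/23]
R4 ← R4 + (13/46)·R2: [0, 0, -25/46]
R5 ← R5 − (9/46)·R2: [0, 0, -425/46]
R4 ← R4 + (1/10)·R3: [0, 0, 0]
R5 ← R5 + (17/10)·R3: [0, 0, 0]
Echelon form has 3 nonzero rows, so rank(P) = 3.
Each nonzero row contributes one pivot column: 3 pivot columns.

3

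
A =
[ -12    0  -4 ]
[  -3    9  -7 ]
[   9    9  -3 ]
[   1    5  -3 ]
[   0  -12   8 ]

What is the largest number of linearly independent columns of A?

2

Row reduce to echelon form.
R2 ← R2 − (1/4)·R1: [0, 9, -6]
R3 ← R3 + (3/4)·R1: [0, 9, -6]
R4 ← R4 + (1/12)·R1: [0, 5, -10/3]
R3 ← R3 − R2: [0, 0, 0]
R4 ← R4 − (5/9)·R2: [0, 0, 0]
R5 ← R5 + (4/3)·R2: [0, 0, 0]
Echelon form has 2 nonzero rows, so rank(A) = 2.
The rank gives the maximum number of linearly independent columns: 2.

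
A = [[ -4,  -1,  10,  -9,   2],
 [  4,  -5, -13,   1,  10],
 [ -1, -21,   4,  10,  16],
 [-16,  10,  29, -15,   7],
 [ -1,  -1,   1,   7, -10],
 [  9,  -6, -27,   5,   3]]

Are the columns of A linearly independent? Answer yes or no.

yes

Row reduce A to echelon form.
R2 ← R2 + R1: [0, -6, -3, -8, 12]
R3 ← R3 − (1/4)·R1: [0, -83/4, 3/2, 49/4, 31/2]
R4 ← R4 − (4)·R1: [0, 14, -11, 21, -1]
R5 ← R5 − (1/4)·R1: [0, -3/4, -3/2, 37/4, -21/2]
R6 ← R6 + (9/4)·R1: [0, -33/4, -9/2, -61/4, 15/2]
R3 ← R3 − (83/24)·R2: [0, 0, 95/8, 479/12, -26]
R4 ← R4 + (7/3)·R2: [0, 0, -18, 7/3, 27]
R5 ← R5 − (1/8)·R2: [0, 0, -9/8, 41/4, -12]
R6 ← R6 − (11/8)·R2: [0, 0, -3/8, -17/4, -9]
R4 ← R4 + (144/95)·R3: [0, 0, 0, 17909/285, -1179/95]
R5 ← R5 + (9/95)·R3: [0, 0, 0, 1333/95, -1374/95]
R6 ← R6 + (3/95)·R3: [0, 0, 0, -284/95, -933/95]
R5 ← R5 − (3999/17909)·R4: [0, 0, 0, 0, -209391/17909]
R6 ← R6 + (852/17909)·R4: [0, 0, 0, 0, -186459/17909]
R6 ← R6 − (683/767)·R5: [0, 0, 0, 0, 0]
5 pivots among 5 columns.
Every column is a pivot column, so the columns are linearly independent.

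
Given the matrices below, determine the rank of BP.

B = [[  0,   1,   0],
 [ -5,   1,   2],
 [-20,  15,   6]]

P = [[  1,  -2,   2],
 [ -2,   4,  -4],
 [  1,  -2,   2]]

First compute BP:
[[ -2,   4,  -4],
 [ -5,  10, -10],
 [-44,  88, -88]]
Now row reduce the product.
R2 ← R2 − (5/2)·R1: [0, 0, 0]
R3 ← R3 − (22)·R1: [0, 0, 0]
1 nonzero row, so rank(BP) = 1.

1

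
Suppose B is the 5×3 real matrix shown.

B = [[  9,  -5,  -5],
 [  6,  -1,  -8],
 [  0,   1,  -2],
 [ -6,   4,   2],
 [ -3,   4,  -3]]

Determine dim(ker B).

1

Row reduce to echelon form.
R2 ← R2 − (2/3)·R1: [0, 7/3, -14/3]
R4 ← R4 + (2/3)·R1: [0, 2/3, -4/3]
R5 ← R5 + (1/3)·R1: [0, 7/3, -14/3]
R3 ← R3 − (3/7)·R2: [0, 0, 0]
R4 ← R4 − (2/7)·R2: [0, 0, 0]
R5 ← R5 − R2: [0, 0, 0]
2 nonzero rows, so rank(B) = 2.
B has 3 columns; by rank–nullity, nullity = 3 − 2 = 1.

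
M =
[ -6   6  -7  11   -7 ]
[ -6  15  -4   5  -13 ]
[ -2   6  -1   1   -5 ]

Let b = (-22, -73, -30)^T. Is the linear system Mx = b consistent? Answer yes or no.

Row reduce the augmented matrix [M | b].
R2 ← R2 − R1: [0, 9, 3, -6, -6, -51]
R3 ← R3 − (1/3)·R1: [0, 4, 4/3, -8/3, -8/3, -68/3]
R3 ← R3 − (4/9)·R2: [0, 0, 0, 0, 0, 0]
The echelon form has 2 nonzero rows, and every pivot lies in the first 5 columns, so rank(M) = rank([M|b]) = 2.
The system is consistent.

yes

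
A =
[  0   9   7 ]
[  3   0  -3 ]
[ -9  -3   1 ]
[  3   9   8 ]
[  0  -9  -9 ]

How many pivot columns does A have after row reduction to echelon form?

Row reduce to echelon form.
Swap R1 ↔ R2
R3 ← R3 + (3)·R1: [0, -3, -8]
R4 ← R4 − R1: [0, 9, 11]
R3 ← R3 + (1/3)·R2: [0, 0, -17/3]
R4 ← R4 − R2: [0, 0, 4]
R5 ← R5 + R2: [0, 0, -2]
R4 ← R4 + (12/17)·R3: [0, 0, 0]
R5 ← R5 − (6/17)·R3: [0, 0, 0]
Echelon form has 3 nonzero rows, so rank(A) = 3.
Each nonzero row contributes one pivot column: 3 pivot columns.

3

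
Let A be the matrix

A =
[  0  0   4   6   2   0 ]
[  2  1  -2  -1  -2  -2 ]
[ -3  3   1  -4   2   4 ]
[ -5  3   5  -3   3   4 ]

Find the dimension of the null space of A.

Row reduce to echelon form.
Swap R1 ↔ R2
R3 ← R3 + (3/2)·R1: [0, 9/2, -2, -11/2, -1, 1]
R4 ← R4 + (5/2)·R1: [0, 11/2, 0, -11/2, -2, -1]
Swap R2 ↔ R3
R4 ← R4 − (11/9)·R2: [0, 0, 22/9, 11/9, -7/9, -20/9]
R4 ← R4 − (11/18)·R3: [0, 0, 0, -22/9, -2, -20/9]
4 nonzero rows, so rank(A) = 4.
A has 6 columns; by rank–nullity, nullity = 6 − 4 = 2.

2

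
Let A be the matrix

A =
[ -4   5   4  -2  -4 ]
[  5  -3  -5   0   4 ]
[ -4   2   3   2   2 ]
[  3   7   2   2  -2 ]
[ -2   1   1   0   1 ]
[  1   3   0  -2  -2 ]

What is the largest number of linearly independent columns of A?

4

Row reduce to echelon form.
R2 ← R2 + (5/4)·R1: [0, 13/4, 0, -5/2, -1]
R3 ← R3 − R1: [0, -3, -1, 4, 6]
R4 ← R4 + (3/4)·R1: [0, 43/4, 5, 1/2, -5]
R5 ← R5 − (1/2)·R1: [0, -3/2, -1, 1, 3]
R6 ← R6 + (1/4)·R1: [0, 17/4, 1, -5/2, -3]
R3 ← R3 + (12/13)·R2: [0, 0, -1, 22/13, 66/13]
R4 ← R4 − (43/13)·R2: [0, 0, 5, 114/13, -22/13]
R5 ← R5 + (6/13)·R2: [0, 0, -1, -2/13, 33/13]
R6 ← R6 − (17/13)·R2: [0, 0, 1, 10/13, -22/13]
R4 ← R4 + (5)·R3: [0, 0, 0, 224/13, 308/13]
R5 ← R5 − R3: [0, 0, 0, -24/13, -33/13]
R6 ← R6 + R3: [0, 0, 0, 32/13, 44/13]
R5 ← R5 + (3/28)·R4: [0, 0, 0, 0, 0]
R6 ← R6 − (1/7)·R4: [0, 0, 0, 0, 0]
Echelon form has 4 nonzero rows, so rank(A) = 4.
The rank gives the maximum number of linearly independent columns: 4.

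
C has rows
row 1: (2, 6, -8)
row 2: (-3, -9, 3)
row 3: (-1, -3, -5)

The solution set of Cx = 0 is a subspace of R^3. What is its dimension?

Row reduce to echelon form.
R2 ← R2 + (3/2)·R1: [0, 0, -9]
R3 ← R3 + (1/2)·R1: [0, 0, -9]
R3 ← R3 − R2: [0, 0, 0]
2 nonzero rows, so rank(C) = 2.
C has 3 columns; by rank–nullity, nullity = 3 − 2 = 1.

1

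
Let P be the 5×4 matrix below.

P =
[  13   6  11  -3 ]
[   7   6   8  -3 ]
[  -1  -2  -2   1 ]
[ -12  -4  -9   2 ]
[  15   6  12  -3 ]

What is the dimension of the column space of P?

Row reduce to echelon form.
R2 ← R2 − (7/13)·R1: [0, 36/13, 27/13, -18/13]
R3 ← R3 + (1/13)·R1: [0, -20/13, -15/13, 10/13]
R4 ← R4 + (12/13)·R1: [0, 20/13, 15/13, -10/13]
R5 ← R5 − (15/13)·R1: [0, -12/13, -9/13, 6/13]
R3 ← R3 + (5/9)·R2: [0, 0, 0, 0]
R4 ← R4 − (5/9)·R2: [0, 0, 0, 0]
R5 ← R5 + (1/3)·R2: [0, 0, 0, 0]
Echelon form has 2 nonzero rows, so rank(P) = 2.
The column space has dimension equal to the rank: 2.

2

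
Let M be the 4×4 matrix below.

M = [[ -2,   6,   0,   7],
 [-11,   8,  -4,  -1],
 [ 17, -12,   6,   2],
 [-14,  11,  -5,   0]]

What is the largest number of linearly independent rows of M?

3

Row reduce to echelon form.
R2 ← R2 − (11/2)·R1: [0, -25, -4, -79/2]
R3 ← R3 + (17/2)·R1: [0, 39, 6, 123/2]
R4 ← R4 − (7)·R1: [0, -31, -5, -49]
R3 ← R3 + (39/25)·R2: [0, 0, -6/25, -3/25]
R4 ← R4 − (31/25)·R2: [0, 0, -1/25, -1/50]
R4 ← R4 − (1/6)·R3: [0, 0, 0, 0]
Echelon form has 3 nonzero rows, so rank(M) = 3.
The rank gives the maximum number of linearly independent rows: 3.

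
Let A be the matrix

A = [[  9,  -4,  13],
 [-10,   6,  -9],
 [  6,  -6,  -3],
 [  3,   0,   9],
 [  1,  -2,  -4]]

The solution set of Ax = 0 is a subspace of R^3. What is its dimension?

Row reduce to echelon form.
R2 ← R2 + (10/9)·R1: [0, 14/9, 49/9]
R3 ← R3 − (2/3)·R1: [0, -10/3, -35/3]
R4 ← R4 − (1/3)·R1: [0, 4/3, 14/3]
R5 ← R5 − (1/9)·R1: [0, -14/9, -49/9]
R3 ← R3 + (15/7)·R2: [0, 0, 0]
R4 ← R4 − (6/7)·R2: [0, 0, 0]
R5 ← R5 + R2: [0, 0, 0]
2 nonzero rows, so rank(A) = 2.
A has 3 columns; by rank–nullity, nullity = 3 − 2 = 1.

1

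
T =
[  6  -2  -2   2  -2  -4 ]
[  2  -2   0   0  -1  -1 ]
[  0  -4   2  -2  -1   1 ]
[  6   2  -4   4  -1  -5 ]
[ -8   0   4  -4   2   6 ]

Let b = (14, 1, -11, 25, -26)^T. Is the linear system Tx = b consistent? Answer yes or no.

Row reduce the augmented matrix [T | b].
R2 ← R2 − (1/3)·R1: [0, -4/3, 2/3, -2/3, -1/3, 1/3, -11/3]
R4 ← R4 − R1: [0, 4, -2, 2, 1, -1, 11]
R5 ← R5 + (4/3)·R1: [0, -8/3, 4/3, -4/3, -2/3, 2/3, -22/3]
R3 ← R3 − (3)·R2: [0, 0, 0, 0, 0, 0, 0]
R4 ← R4 + (3)·R2: [0, 0, 0, 0, 0, 0, 0]
R5 ← R5 − (2)·R2: [0, 0, 0, 0, 0, 0, 0]
The echelon form has 2 nonzero rows, and every pivot lies in the first 6 columns, so rank(T) = rank([T|b]) = 2.
The system is consistent.

yes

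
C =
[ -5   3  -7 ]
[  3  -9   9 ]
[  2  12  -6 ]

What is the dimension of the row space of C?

Row reduce to echelon form.
R2 ← R2 + (3/5)·R1: [0, -36/5, 24/5]
R3 ← R3 + (2/5)·R1: [0, 66/5, -44/5]
R3 ← R3 + (11/6)·R2: [0, 0, 0]
Echelon form has 2 nonzero rows, so rank(C) = 2.
The row space has dimension equal to the rank: 2.

2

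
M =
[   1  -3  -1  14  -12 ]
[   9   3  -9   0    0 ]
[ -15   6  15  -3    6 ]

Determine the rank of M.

3

Row reduce to echelon form.
R2 ← R2 − (9)·R1: [0, 30, 0, -126, 108]
R3 ← R3 + (15)·R1: [0, -39, 0, 207, -174]
R3 ← R3 + (13/10)·R2: [0, 0, 0, 216/5, -168/5]
Echelon form has 3 nonzero rows, so rank(M) = 3.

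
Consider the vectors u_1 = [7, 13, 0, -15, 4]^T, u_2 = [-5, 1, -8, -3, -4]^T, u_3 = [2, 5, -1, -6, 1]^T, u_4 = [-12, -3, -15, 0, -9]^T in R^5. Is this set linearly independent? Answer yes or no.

no

Form the matrix with these vectors as rows and row reduce.
R2 ← R2 + (5/7)·R1: [0, 72/7, -8, -96/7, -8/7]
R3 ← R3 − (2/7)·R1: [0, 9/7, -1, -12/7, -1/7]
R4 ← R4 + (12/7)·R1: [0, 135/7, -15, -180/7, -15/7]
R3 ← R3 − (1/8)·R2: [0, 0, 0, 0, 0]
R4 ← R4 − (15/8)·R2: [0, 0, 0, 0, 0]
2 nonzero rows, so the 4 vectors span a space of dimension 2.
Since 2 < 4, the vectors are linearly dependent.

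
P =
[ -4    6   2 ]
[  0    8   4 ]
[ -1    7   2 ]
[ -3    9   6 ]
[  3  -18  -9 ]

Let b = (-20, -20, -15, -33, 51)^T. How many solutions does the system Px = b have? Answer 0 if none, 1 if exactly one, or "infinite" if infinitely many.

Row reduce the augmented matrix [P | b].
R3 ← R3 − (1/4)·R1: [0, 11/2, 3/2, -10]
R4 ← R4 − (3/4)·R1: [0, 9/2, 9/2, -18]
R5 ← R5 + (3/4)·R1: [0, -27/2, -15/2, 36]
R3 ← R3 − (11/16)·R2: [0, 0, -5/4, 15/4]
R4 ← R4 − (9/16)·R2: [0, 0, 9/4, -27/4]
R5 ← R5 + (27/16)·R2: [0, 0, -3/4, 9/4]
R4 ← R4 + (9/5)·R3: [0, 0, 0, 0]
R5 ← R5 − (3/5)·R3: [0, 0, 0, 0]
The echelon form has 3 nonzero rows, and every pivot lies in the first 3 columns, so rank(P) = rank([P|b]) = 3.
The system is consistent.
rank = 3 = number of unknowns, so the solution is unique.

1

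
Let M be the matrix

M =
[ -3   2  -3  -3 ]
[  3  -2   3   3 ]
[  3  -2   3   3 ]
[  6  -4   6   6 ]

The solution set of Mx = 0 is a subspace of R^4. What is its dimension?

3

Row reduce to echelon form.
R2 ← R2 + R1: [0, 0, 0, 0]
R3 ← R3 + R1: [0, 0, 0, 0]
R4 ← R4 + (2)·R1: [0, 0, 0, 0]
1 nonzero row, so rank(M) = 1.
M has 4 columns; by rank–nullity, nullity = 4 − 1 = 3.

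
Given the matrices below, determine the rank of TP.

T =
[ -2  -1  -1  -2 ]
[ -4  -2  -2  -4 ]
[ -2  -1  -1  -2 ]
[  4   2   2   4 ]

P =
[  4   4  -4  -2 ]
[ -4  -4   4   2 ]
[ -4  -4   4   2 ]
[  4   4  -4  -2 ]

1

First compute TP:
[[ -8,  -8,   8,   4],
 [-16, -16,  16,   8],
 [ -8,  -8,   8,   4],
 [ 16,  16, -16,  -8]]
Now row reduce the product.
R2 ← R2 − (2)·R1: [0, 0, 0, 0]
R3 ← R3 − R1: [0, 0, 0, 0]
R4 ← R4 + (2)·R1: [0, 0, 0, 0]
1 nonzero row, so rank(TP) = 1.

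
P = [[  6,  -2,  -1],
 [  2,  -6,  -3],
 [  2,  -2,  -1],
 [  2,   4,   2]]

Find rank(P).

2

Row reduce to echelon form.
R2 ← R2 − (1/3)·R1: [0, -16/3, -8/3]
R3 ← R3 − (1/3)·R1: [0, -4/3, -2/3]
R4 ← R4 − (1/3)·R1: [0, 14/3, 7/3]
R3 ← R3 − (1/4)·R2: [0, 0, 0]
R4 ← R4 + (7/8)·R2: [0, 0, 0]
Echelon form has 2 nonzero rows, so rank(P) = 2.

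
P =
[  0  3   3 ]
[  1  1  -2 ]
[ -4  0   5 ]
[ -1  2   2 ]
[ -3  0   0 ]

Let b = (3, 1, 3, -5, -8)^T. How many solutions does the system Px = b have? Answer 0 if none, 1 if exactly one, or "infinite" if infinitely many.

Row reduce the augmented matrix [P | b].
Swap R1 ↔ R2
R3 ← R3 + (4)·R1: [0, 4, -3, 7]
R4 ← R4 + R1: [0, 3, 0, -4]
R5 ← R5 + (3)·R1: [0, 3, -6, -5]
R3 ← R3 − (4/3)·R2: [0, 0, -7, 3]
R4 ← R4 − R2: [0, 0, -3, -7]
R5 ← R5 − R2: [0, 0, -9, -8]
R4 ← R4 − (3/7)·R3: [0, 0, 0, -58/7]
R5 ← R5 − (9/7)·R3: [0, 0, 0, -83/7]
R5 ← R5 − (83/58)·R4: [0, 0, 0, 0]
The echelon form has 4 nonzero rows; the last pivot sits in the augmented column, so rank(P) = 3 but rank([P|b]) = 4.
Since the ranks differ, the system is inconsistent.
It has no solutions.

0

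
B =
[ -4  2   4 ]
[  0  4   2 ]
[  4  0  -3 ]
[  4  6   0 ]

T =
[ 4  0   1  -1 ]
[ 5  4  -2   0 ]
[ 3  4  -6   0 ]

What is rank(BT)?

First compute BT:
[[  6,  24, -32,   4],
 [ 26,  24, -20,   0],
 [  7, -12,  22,  -4],
 [ 46,  24,  -8,  -4]]
Now row reduce the product.
R2 ← R2 − (13/3)·R1: [0, -80, 356/3, -52/3]
R3 ← R3 − (7/6)·R1: [0, -40, 178/3, -26/3]
R4 ← R4 − (23/3)·R1: [0, -160, 712/3, -104/3]
R3 ← R3 − (1/2)·R2: [0, 0, 0, 0]
R4 ← R4 − (2)·R2: [0, 0, 0, 0]
2 nonzero rows, so rank(BT) = 2.

2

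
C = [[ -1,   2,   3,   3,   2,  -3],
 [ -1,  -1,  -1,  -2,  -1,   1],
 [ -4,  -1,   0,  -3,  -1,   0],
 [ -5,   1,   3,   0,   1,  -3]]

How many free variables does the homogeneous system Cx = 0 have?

Row reduce to echelon form.
R2 ← R2 − R1: [0, -3, -4, -5, -3, 4]
R3 ← R3 − (4)·R1: [0, -9, -12, -15, -9, 12]
R4 ← R4 − (5)·R1: [0, -9, -12, -15, -9, 12]
R3 ← R3 − (3)·R2: [0, 0, 0, 0, 0, 0]
R4 ← R4 − (3)·R2: [0, 0, 0, 0, 0, 0]
2 nonzero rows, so rank(C) = 2.
C has 6 columns; by rank–nullity, nullity = 6 − 2 = 4.

4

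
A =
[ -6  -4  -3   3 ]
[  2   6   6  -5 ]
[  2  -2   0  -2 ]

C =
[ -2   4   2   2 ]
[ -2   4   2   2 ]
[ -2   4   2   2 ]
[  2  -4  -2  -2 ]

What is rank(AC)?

First compute AC:
[[ 32, -64, -32, -32],
 [-38,  76,  38,  38],
 [ -4,   8,   4,   4]]
Now row reduce the product.
R2 ← R2 + (19/16)·R1: [0, 0, 0, 0]
R3 ← R3 + (1/8)·R1: [0, 0, 0, 0]
1 nonzero row, so rank(AC) = 1.

1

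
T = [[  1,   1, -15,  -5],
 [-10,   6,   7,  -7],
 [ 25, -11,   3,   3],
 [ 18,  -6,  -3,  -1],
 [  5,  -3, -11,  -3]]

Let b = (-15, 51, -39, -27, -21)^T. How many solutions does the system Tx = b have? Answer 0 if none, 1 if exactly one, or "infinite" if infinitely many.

Row reduce the augmented matrix [T | b].
R2 ← R2 + (10)·R1: [0, 16, -143, -57, -99]
R3 ← R3 − (25)·R1: [0, -36, 378, 128, 336]
R4 ← R4 − (18)·R1: [0, -24, 267, 89, 243]
R5 ← R5 − (5)·R1: [0, -8, 64, 22, 54]
R3 ← R3 + (9/4)·R2: [0, 0, 225/4, -1/4, 453/4]
R4 ← R4 + (3/2)·R2: [0, 0, 105/2, 7/2, 189/2]
R5 ← R5 + (1/2)·R2: [0, 0, -15/2, -13/2, 9/2]
R4 ← R4 − (14/15)·R3: [0, 0, 0, 56/15, -56/5]
R5 ← R5 + (2/15)·R3: [0, 0, 0, -98/15, 98/5]
R5 ← R5 + (7/4)·R4: [0, 0, 0, 0, 0]
The echelon form has 4 nonzero rows, and every pivot lies in the first 4 columns, so rank(T) = rank([T|b]) = 4.
The system is consistent.
rank = 4 = number of unknowns, so the solution is unique.

1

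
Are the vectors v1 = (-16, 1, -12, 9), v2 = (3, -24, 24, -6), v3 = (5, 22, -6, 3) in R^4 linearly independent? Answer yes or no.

Form the matrix with these vectors as rows and row reduce.
R2 ← R2 + (3/16)·R1: [0, -381/16, 87/4, -69/16]
R3 ← R3 + (5/16)·R1: [0, 357/16, -39/4, 93/16]
R3 ← R3 + (119/127)·R2: [0, 0, 1350/127, 225/127]
3 nonzero rows, so the 3 vectors span a space of dimension 3.
Since 3 = 3, the vectors are linearly independent.

yes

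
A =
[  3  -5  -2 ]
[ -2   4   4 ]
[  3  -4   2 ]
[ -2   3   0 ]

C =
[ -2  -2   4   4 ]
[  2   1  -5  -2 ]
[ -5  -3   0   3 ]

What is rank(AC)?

2

First compute AC:
[[ -6,  -5,  37,  16],
 [ -8,  -4, -28,  -4],
 [-24, -16,  32,  26],
 [ 10,   7, -23, -14]]
Now row reduce the product.
R2 ← R2 − (4/3)·R1: [0, 8/3, -232/3, -76/3]
R3 ← R3 − (4)·R1: [0, 4, -116, -38]
R4 ← R4 + (5/3)·R1: [0, -4/3, 116/3, 38/3]
R3 ← R3 − (3/2)·R2: [0, 0, 0, 0]
R4 ← R4 + (1/2)·R2: [0, 0, 0, 0]
2 nonzero rows, so rank(AC) = 2.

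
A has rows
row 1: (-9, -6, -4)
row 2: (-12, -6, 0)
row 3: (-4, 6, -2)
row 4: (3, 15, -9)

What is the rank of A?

Row reduce to echelon form.
R2 ← R2 − (4/3)·R1: [0, 2, 16/3]
R3 ← R3 − (4/9)·R1: [0, 26/3, -2/9]
R4 ← R4 + (1/3)·R1: [0, 13, -31/3]
R3 ← R3 − (13/3)·R2: [0, 0, -70/3]
R4 ← R4 − (13/2)·R2: [0, 0, -45]
R4 ← R4 − (27/14)·R3: [0, 0, 0]
Echelon form has 3 nonzero rows, so rank(A) = 3.

3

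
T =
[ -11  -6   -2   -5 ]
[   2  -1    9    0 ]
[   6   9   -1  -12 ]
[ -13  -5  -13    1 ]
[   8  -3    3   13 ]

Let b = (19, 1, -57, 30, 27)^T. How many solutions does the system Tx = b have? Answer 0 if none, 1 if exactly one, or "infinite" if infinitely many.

1

Row reduce the augmented matrix [T | b].
R2 ← R2 + (2/11)·R1: [0, -23/11, 95/11, -10/11, 49/11]
R3 ← R3 + (6/11)·R1: [0, 63/11, -23/11, -162/11, -513/11]
R4 ← R4 − (13/11)·R1: [0, 23/11, -117/11, 76/11, 83/11]
R5 ← R5 + (8/11)·R1: [0, -81/11, 17/11, 103/11, 449/11]
R3 ← R3 + (63/23)·R2: [0, 0, 496/23, -396/23, -792/23]
R4 ← R4 + R2: [0, 0, -2, 6, 12]
R5 ← R5 − (81/23)·R2: [0, 0, -664/23, 289/23, 578/23]
R4 ← R4 + (23/248)·R3: [0, 0, 0, 273/62, 273/31]
R5 ← R5 + (83/62)·R3: [0, 0, 0, -325/31, -650/31]
R5 ← R5 + (50/21)·R4: [0, 0, 0, 0, 0]
The echelon form has 4 nonzero rows, and every pivot lies in the first 4 columns, so rank(T) = rank([T|b]) = 4.
The system is consistent.
rank = 4 = number of unknowns, so the solution is unique.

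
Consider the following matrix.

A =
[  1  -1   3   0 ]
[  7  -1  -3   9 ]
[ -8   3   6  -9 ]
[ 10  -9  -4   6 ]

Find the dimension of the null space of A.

Row reduce to echelon form.
R2 ← R2 − (7)·R1: [0, 6, -24, 9]
R3 ← R3 + (8)·R1: [0, -5, 30, -9]
R4 ← R4 − (10)·R1: [0, 1, -34, 6]
R3 ← R3 + (5/6)·R2: [0, 0, 10, -3/2]
R4 ← R4 − (1/6)·R2: [0, 0, -30, 9/2]
R4 ← R4 + (3)·R3: [0, 0, 0, 0]
3 nonzero rows, so rank(A) = 3.
A has 4 columns; by rank–nullity, nullity = 4 − 3 = 1.

1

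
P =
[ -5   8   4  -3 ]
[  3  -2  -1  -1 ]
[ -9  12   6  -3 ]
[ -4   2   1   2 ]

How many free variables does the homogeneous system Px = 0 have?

2

Row reduce to echelon form.
R2 ← R2 + (3/5)·R1: [0, 14/5, 7/5, -14/5]
R3 ← R3 − (9/5)·R1: [0, -12/5, -6/5, 12/5]
R4 ← R4 − (4/5)·R1: [0, -22/5, -11/5, 22/5]
R3 ← R3 + (6/7)·R2: [0, 0, 0, 0]
R4 ← R4 + (11/7)·R2: [0, 0, 0, 0]
2 nonzero rows, so rank(P) = 2.
P has 4 columns; by rank–nullity, nullity = 4 − 2 = 2.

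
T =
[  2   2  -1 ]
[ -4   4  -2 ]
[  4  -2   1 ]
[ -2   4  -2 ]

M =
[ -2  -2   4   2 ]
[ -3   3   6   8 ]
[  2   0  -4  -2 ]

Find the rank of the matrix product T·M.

First compute TM:
[[-12,   2,  24,  22],
 [ -8,  20,  16,  28],
 [  0, -14,   0, -10],
 [-12,  16,  24,  32]]
Now row reduce the product.
R2 ← R2 − (2/3)·R1: [0, 56/3, 0, 40/3]
R4 ← R4 − R1: [0, 14, 0, 10]
R3 ← R3 + (3/4)·R2: [0, 0, 0, 0]
R4 ← R4 − (3/4)·R2: [0, 0, 0, 0]
2 nonzero rows, so rank(TM) = 2.

2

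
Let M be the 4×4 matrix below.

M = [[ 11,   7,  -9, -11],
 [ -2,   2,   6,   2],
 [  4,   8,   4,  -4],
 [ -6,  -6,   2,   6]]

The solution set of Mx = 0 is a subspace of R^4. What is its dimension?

2

Row reduce to echelon form.
R2 ← R2 + (2/11)·R1: [0, 36/11, 48/11, 0]
R3 ← R3 − (4/11)·R1: [0, 60/11, 80/11, 0]
R4 ← R4 + (6/11)·R1: [0, -24/11, -32/11, 0]
R3 ← R3 − (5/3)·R2: [0, 0, 0, 0]
R4 ← R4 + (2/3)·R2: [0, 0, 0, 0]
2 nonzero rows, so rank(M) = 2.
M has 4 columns; by rank–nullity, nullity = 4 − 2 = 2.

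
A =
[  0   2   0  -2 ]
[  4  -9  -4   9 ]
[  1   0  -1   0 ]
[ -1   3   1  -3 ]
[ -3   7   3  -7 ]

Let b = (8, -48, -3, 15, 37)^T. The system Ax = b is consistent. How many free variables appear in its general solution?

2

Row reduce the augmented matrix [A | b].
Swap R1 ↔ R2
R3 ← R3 − (1/4)·R1: [0, 9/4, 0, -9/4, 9]
R4 ← R4 + (1/4)·R1: [0, 3/4, 0, -3/4, 3]
R5 ← R5 + (3/4)·R1: [0, 1/4, 0, -1/4, 1]
R3 ← R3 − (9/8)·R2: [0, 0, 0, 0, 0]
R4 ← R4 − (3/8)·R2: [0, 0, 0, 0, 0]
R5 ← R5 − (1/8)·R2: [0, 0, 0, 0, 0]
The echelon form has 2 nonzero rows, and every pivot lies in the first 4 columns, so rank(A) = rank([A|b]) = 2.
The system is consistent.
Free variables = (unknowns) − (rank) = 4 − 2 = 2.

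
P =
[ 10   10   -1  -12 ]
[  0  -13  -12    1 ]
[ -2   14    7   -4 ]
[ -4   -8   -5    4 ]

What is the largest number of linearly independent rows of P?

3

Row reduce to echelon form.
R3 ← R3 + (1/5)·R1: [0, 16, 34/5, -32/5]
R4 ← R4 + (2/5)·R1: [0, -4, -27/5, -4/5]
R3 ← R3 + (16/13)·R2: [0, 0, -518/65, -336/65]
R4 ← R4 − (4/13)·R2: [0, 0, -111/65, -72/65]
R4 ← R4 − (3/14)·R3: [0, 0, 0, 0]
Echelon form has 3 nonzero rows, so rank(P) = 3.
The rank gives the maximum number of linearly independent rows: 3.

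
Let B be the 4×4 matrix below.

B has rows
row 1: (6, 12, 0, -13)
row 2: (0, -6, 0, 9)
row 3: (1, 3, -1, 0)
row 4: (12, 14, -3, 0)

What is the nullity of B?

Row reduce to echelon form.
R3 ← R3 − (1/6)·R1: [0, 1, -1, 13/6]
R4 ← R4 − (2)·R1: [0, -10, -3, 26]
R3 ← R3 + (1/6)·R2: [0, 0, -1, 11/3]
R4 ← R4 − (5/3)·R2: [0, 0, -3, 11]
R4 ← R4 − (3)·R3: [0, 0, 0, 0]
3 nonzero rows, so rank(B) = 3.
B has 4 columns; by rank–nullity, nullity = 4 − 3 = 1.

1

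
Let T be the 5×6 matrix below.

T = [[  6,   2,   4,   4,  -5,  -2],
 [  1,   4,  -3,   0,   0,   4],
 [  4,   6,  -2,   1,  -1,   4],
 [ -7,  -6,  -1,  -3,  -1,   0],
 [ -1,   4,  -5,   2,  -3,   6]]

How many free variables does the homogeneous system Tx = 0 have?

Row reduce to echelon form.
R2 ← R2 − (1/6)·R1: [0, 11/3, -11/3, -2/3, 5/6, 13/3]
R3 ← R3 − (2/3)·R1: [0, 14/3, -14/3, -5/3, 7/3, 16/3]
R4 ← R4 + (7/6)·R1: [0, -11/3, 11/3, 5/3, -41/6, -7/3]
R5 ← R5 + (1/6)·R1: [0, 13/3, -13/3, 8/3, -23/6, 17/3]
R3 ← R3 − (14/11)·R2: [0, 0, 0, -9/11, 14/11, -2/11]
R4 ← R4 + R2: [0, 0, 0, 1, -6, 2]
R5 ← R5 − (13/11)·R2: [0, 0, 0, 38/11, -53/11, 6/11]
R4 ← R4 + (11/9)·R3: [0, 0, 0, 0, -40/9, 16/9]
R5 ← R5 + (38/9)·R3: [0, 0, 0, 0, 5/9, -2/9]
R5 ← R5 + (1/8)·R4: [0, 0, 0, 0, 0, 0]
4 nonzero rows, so rank(T) = 4.
T has 6 columns; by rank–nullity, nullity = 6 − 4 = 2.

2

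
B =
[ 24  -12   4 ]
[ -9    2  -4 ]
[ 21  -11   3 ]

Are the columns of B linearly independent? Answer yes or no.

no

Row reduce B to echelon form.
R2 ← R2 + (3/8)·R1: [0, -5/2, -5/2]
R3 ← R3 − (7/8)·R1: [0, -1/2, -1/2]
R3 ← R3 − (1/5)·R2: [0, 0, 0]
2 pivots among 3 columns.
Only 2 < 3 pivot columns, so the columns are linearly dependent.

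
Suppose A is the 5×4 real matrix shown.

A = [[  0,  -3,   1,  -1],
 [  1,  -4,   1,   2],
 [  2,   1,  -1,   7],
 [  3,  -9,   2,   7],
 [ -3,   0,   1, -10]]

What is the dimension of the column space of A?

2

Row reduce to echelon form.
Swap R1 ↔ R2
R3 ← R3 − (2)·R1: [0, 9, -3, 3]
R4 ← R4 − (3)·R1: [0, 3, -1, 1]
R5 ← R5 + (3)·R1: [0, -12, 4, -4]
R3 ← R3 + (3)·R2: [0, 0, 0, 0]
R4 ← R4 + R2: [0, 0, 0, 0]
R5 ← R5 − (4)·R2: [0, 0, 0, 0]
Echelon form has 2 nonzero rows, so rank(A) = 2.
The column space has dimension equal to the rank: 2.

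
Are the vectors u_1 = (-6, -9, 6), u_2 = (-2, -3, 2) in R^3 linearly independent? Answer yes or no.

no

Form the matrix with these vectors as rows and row reduce.
R2 ← R2 − (1/3)·R1: [0, 0, 0]
1 nonzero row, so the 2 vectors span a space of dimension 1.
Since 1 < 2, the vectors are linearly dependent.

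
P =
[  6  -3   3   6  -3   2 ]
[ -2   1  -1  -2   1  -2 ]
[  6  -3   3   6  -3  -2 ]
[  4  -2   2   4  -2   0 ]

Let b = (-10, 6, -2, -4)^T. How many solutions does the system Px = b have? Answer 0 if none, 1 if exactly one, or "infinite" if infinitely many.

infinite

Row reduce the augmented matrix [P | b].
R2 ← R2 + (1/3)·R1: [0, 0, 0, 0, 0, -4/3, 8/3]
R3 ← R3 − R1: [0, 0, 0, 0, 0, -4, 8]
R4 ← R4 − (2/3)·R1: [0, 0, 0, 0, 0, -4/3, 8/3]
R3 ← R3 − (3)·R2: [0, 0, 0, 0, 0, 0, 0]
R4 ← R4 − R2: [0, 0, 0, 0, 0, 0, 0]
The echelon form has 2 nonzero rows, and every pivot lies in the first 6 columns, so rank(P) = rank([P|b]) = 2.
The system is consistent.
rank = 2 < 6 unknowns, so there are infinitely many solutions.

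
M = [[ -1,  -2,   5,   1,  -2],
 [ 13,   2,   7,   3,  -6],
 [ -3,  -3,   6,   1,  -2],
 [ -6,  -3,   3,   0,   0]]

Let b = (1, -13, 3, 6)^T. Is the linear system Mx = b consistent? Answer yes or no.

Row reduce the augmented matrix [M | b].
R2 ← R2 + (13)·R1: [0, -24, 72, 16, -32, 0]
R3 ← R3 − (3)·R1: [0, 3, -9, -2, 4, 0]
R4 ← R4 − (6)·R1: [0, 9, -27, -6, 12, 0]
R3 ← R3 + (1/8)·R2: [0, 0, 0, 0, 0, 0]
R4 ← R4 + (3/8)·R2: [0, 0, 0, 0, 0, 0]
The echelon form has 2 nonzero rows, and every pivot lies in the first 5 columns, so rank(M) = rank([M|b]) = 2.
The system is consistent.

yes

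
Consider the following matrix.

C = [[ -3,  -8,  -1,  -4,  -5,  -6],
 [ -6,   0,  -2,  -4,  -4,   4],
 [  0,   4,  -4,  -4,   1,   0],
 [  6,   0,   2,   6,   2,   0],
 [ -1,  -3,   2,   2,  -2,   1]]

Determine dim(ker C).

2

Row reduce to echelon form.
R2 ← R2 − (2)·R1: [0, 16, 0, 4, 6, 16]
R4 ← R4 + (2)·R1: [0, -16, 0, -2, -8, -12]
R5 ← R5 − (1/3)·R1: [0, -1/3, 7/3, 10/3, -1/3, 3]
R3 ← R3 − (1/4)·R2: [0, 0, -4, -5, -1/2, -4]
R4 ← R4 + R2: [0, 0, 0, 2, -2, 4]
R5 ← R5 + (1/48)·R2: [0, 0, 7/3, 41/12, -5/24, 10/3]
R5 ← R5 + (7/12)·R3: [0, 0, 0, 1/2, -1/2, 1]
R5 ← R5 − (1/4)·R4: [0, 0, 0, 0, 0, 0]
4 nonzero rows, so rank(C) = 4.
C has 6 columns; by rank–nullity, nullity = 6 − 4 = 2.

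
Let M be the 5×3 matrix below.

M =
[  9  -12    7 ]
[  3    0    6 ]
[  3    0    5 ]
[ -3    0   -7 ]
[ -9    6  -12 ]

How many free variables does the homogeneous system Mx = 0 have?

0

Row reduce to echelon form.
R2 ← R2 − (1/3)·R1: [0, 4, 11/3]
R3 ← R3 − (1/3)·R1: [0, 4, 8/3]
R4 ← R4 + (1/3)·R1: [0, -4, -14/3]
R5 ← R5 + R1: [0, -6, -5]
R3 ← R3 − R2: [0, 0, -1]
R4 ← R4 + R2: [0, 0, -1]
R5 ← R5 + (3/2)·R2: [0, 0, 1/2]
R4 ← R4 − R3: [0, 0, 0]
R5 ← R5 + (1/2)·R3: [0, 0, 0]
3 nonzero rows, so rank(M) = 3.
M has 3 columns; by rank–nullity, nullity = 3 − 3 = 0.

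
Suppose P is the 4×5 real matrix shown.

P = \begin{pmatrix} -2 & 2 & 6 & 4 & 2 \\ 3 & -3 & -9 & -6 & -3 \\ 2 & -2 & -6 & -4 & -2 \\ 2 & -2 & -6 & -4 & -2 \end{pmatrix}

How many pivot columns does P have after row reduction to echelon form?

1

Row reduce to echelon form.
R2 ← R2 + (3/2)·R1: [0, 0, 0, 0, 0]
R3 ← R3 + R1: [0, 0, 0, 0, 0]
R4 ← R4 + R1: [0, 0, 0, 0, 0]
Echelon form has 1 nonzero row, so rank(P) = 1.
Each nonzero row contributes one pivot column: 1 pivot columns.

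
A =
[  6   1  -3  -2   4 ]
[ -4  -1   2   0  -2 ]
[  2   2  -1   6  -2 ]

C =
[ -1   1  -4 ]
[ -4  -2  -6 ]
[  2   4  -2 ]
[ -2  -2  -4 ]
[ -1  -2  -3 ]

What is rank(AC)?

First compute AC:
[[-16, -12, -28],
 [ 14,  10,  24],
 [-22, -14, -36]]
Now row reduce the product.
R2 ← R2 + (7/8)·R1: [0, -1/2, -1/2]
R3 ← R3 − (11/8)·R1: [0, 5/2, 5/2]
R3 ← R3 + (5)·R2: [0, 0, 0]
2 nonzero rows, so rank(AC) = 2.

2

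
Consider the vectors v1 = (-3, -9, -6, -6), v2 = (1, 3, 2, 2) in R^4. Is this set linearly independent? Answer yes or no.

no

Form the matrix with these vectors as rows and row reduce.
R2 ← R2 + (1/3)·R1: [0, 0, 0, 0]
1 nonzero row, so the 2 vectors span a space of dimension 1.
Since 1 < 2, the vectors are linearly dependent.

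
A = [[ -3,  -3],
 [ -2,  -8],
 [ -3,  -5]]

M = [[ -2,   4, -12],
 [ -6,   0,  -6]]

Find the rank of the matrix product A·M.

2

First compute AM:
[[ 24, -12,  54],
 [ 52,  -8,  72],
 [ 36, -12,  66]]
Now row reduce the product.
R2 ← R2 − (13/6)·R1: [0, 18, -45]
R3 ← R3 − (3/2)·R1: [0, 6, -15]
R3 ← R3 − (1/3)·R2: [0, 0, 0]
2 nonzero rows, so rank(AM) = 2.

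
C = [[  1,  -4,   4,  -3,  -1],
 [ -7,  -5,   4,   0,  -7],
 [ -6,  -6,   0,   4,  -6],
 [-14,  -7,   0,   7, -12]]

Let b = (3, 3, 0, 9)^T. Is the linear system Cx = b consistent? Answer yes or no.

Row reduce the augmented matrix [C | b].
R2 ← R2 + (7)·R1: [0, -33, 32, -21, -14, 24]
R3 ← R3 + (6)·R1: [0, -30, 24, -14, -12, 18]
R4 ← R4 + (14)·R1: [0, -63, 56, -35, -26, 51]
R3 ← R3 − (10/11)·R2: [0, 0, -56/11, 56/11, 8/11, -42/11]
R4 ← R4 − (21/11)·R2: [0, 0, -56/11, 56/11, 8/11, 57/11]
R4 ← R4 − R3: [0, 0, 0, 0, 0, 9]
The echelon form has 4 nonzero rows; the last pivot sits in the augmented column, so rank(C) = 3 but rank([C|b]) = 4.
Since the ranks differ, the system is inconsistent.

no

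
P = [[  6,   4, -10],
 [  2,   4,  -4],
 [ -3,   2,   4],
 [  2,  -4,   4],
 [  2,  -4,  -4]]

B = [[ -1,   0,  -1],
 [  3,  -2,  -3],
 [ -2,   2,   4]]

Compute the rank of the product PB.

First compute PB:
[[ 26, -28, -58],
 [ 18, -16, -30],
 [  1,   4,  13],
 [-22,  16,  26],
 [ -6,   0,  -6]]
Now row reduce the product.
R2 ← R2 − (9/13)·R1: [0, 44/13, 132/13]
R3 ← R3 − (1/26)·R1: [0, 66/13, 198/13]
R4 ← R4 + (11/13)·R1: [0, -100/13, -300/13]
R5 ← R5 + (3/13)·R1: [0, -84/13, -252/13]
R3 ← R3 − (3/2)·R2: [0, 0, 0]
R4 ← R4 + (25/11)·R2: [0, 0, 0]
R5 ← R5 + (21/11)·R2: [0, 0, 0]
2 nonzero rows, so rank(PB) = 2.

2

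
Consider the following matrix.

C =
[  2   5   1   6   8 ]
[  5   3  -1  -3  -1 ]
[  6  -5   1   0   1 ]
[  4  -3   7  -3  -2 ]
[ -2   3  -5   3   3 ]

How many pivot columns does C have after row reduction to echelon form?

Row reduce to echelon form.
R2 ← R2 − (5/2)·R1: [0, -19/2, -7/2, -18, -21]
R3 ← R3 − (3)·R1: [0, -20, -2, -18, -23]
R4 ← R4 − (2)·R1: [0, -13, 5, -15, -18]
R5 ← R5 + R1: [0, 8, -4, 9, 11]
R3 ← R3 − (40/19)·R2: [0, 0, 102/19, 378/19, 403/19]
R4 ← R4 − (26/19)·R2: [0, 0, 186/19, 183/19, 204/19]
R5 ← R5 + (16/19)·R2: [0, 0, -132/19, -117/19, -127/19]
R4 ← R4 − (31/17)·R3: [0, 0, 0, -453/17, -475/17]
R5 ← R5 + (22/17)·R3: [0, 0, 0, 333/17, 353/17]
R5 ← R5 + (111/151)·R4: [0, 0, 0, 0, 34/151]
Echelon form has 5 nonzero rows, so rank(C) = 5.
Each nonzero row contributes one pivot column: 5 pivot columns.

5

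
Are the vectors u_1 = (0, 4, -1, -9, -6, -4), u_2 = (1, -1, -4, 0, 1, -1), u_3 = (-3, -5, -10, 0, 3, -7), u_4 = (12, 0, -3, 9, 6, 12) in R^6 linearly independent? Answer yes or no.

no

Form the matrix with these vectors as rows and row reduce.
Swap R1 ↔ R2
R3 ← R3 + (3)·R1: [0, -8, -22, 0, 6, -10]
R4 ← R4 − (12)·R1: [0, 12, 45, 9, -6, 24]
R3 ← R3 + (2)·R2: [0, 0, -24, -18, -6, -18]
R4 ← R4 − (3)·R2: [0, 0, 48, 36, 12, 36]
R4 ← R4 + (2)·R3: [0, 0, 0, 0, 0, 0]
3 nonzero rows, so the 4 vectors span a space of dimension 3.
Since 3 < 4, the vectors are linearly dependent.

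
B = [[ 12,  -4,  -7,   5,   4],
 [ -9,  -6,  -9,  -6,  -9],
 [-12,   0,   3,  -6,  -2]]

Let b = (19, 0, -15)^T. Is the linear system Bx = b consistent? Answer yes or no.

Row reduce the augmented matrix [B | b].
R2 ← R2 + (3/4)·R1: [0, -9, -57/4, -9/4, -6, 57/4]
R3 ← R3 + R1: [0, -4, -4, -1, 2, 4]
R3 ← R3 − (4/9)·R2: [0, 0, 7/3, 0, 14/3, -7/3]
The echelon form has 3 nonzero rows, and every pivot lies in the first 5 columns, so rank(B) = rank([B|b]) = 3.
The system is consistent.

yes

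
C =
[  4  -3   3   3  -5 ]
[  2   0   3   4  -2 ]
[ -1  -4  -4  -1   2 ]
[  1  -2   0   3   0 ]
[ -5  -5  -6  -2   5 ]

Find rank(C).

4

Row reduce to echelon form.
R2 ← R2 − (1/2)·R1: [0, 3/2, 3/2, 5/2, 1/2]
R3 ← R3 + (1/4)·R1: [0, -19/4, -13/4, -1/4, 3/4]
R4 ← R4 − (1/4)·R1: [0, -5/4, -3/4, 9/4, 5/4]
R5 ← R5 + (5/4)·R1: [0, -35/4, -9/4, 7/4, -5/4]
R3 ← R3 + (19/6)·R2: [0, 0, 3/2, 23/3, 7/3]
R4 ← R4 + (5/6)·R2: [0, 0, 1/2, 13/3, 5/3]
R5 ← R5 + (35/6)·R2: [0, 0, 13/2, 49/3, 5/3]
R4 ← R4 − (1/3)·R3: [0, 0, 0, 16/9, 8/9]
R5 ← R5 − (13/3)·R3: [0, 0, 0, -152/9, -76/9]
R5 ← R5 + (19/2)·R4: [0, 0, 0, 0, 0]
Echelon form has 4 nonzero rows, so rank(C) = 4.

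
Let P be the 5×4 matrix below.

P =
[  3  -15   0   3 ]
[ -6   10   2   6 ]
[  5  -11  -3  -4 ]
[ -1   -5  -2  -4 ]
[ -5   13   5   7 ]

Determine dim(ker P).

0

Row reduce to echelon form.
R2 ← R2 + (2)·R1: [0, -20, 2, 12]
R3 ← R3 − (5/3)·R1: [0, 14, -3, -9]
R4 ← R4 + (1/3)·R1: [0, -10, -2, -3]
R5 ← R5 + (5/3)·R1: [0, -12, 5, 12]
R3 ← R3 + (7/10)·R2: [0, 0, -8/5, -3/5]
R4 ← R4 − (1/2)·R2: [0, 0, -3, -9]
R5 ← R5 − (3/5)·R2: [0, 0, 19/5, 24/5]
R4 ← R4 − (15/8)·R3: [0, 0, 0, -63/8]
R5 ← R5 + (19/8)·R3: [0, 0, 0, 27/8]
R5 ← R5 + (3/7)·R4: [0, 0, 0, 0]
4 nonzero rows, so rank(P) = 4.
P has 4 columns; by rank–nullity, nullity = 4 − 4 = 0.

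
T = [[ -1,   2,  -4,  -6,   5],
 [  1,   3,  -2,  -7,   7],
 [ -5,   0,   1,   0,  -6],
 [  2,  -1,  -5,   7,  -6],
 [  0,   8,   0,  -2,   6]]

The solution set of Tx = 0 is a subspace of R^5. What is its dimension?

0

Row reduce to echelon form.
R2 ← R2 + R1: [0, 5, -6, -13, 12]
R3 ← R3 − (5)·R1: [0, -10, 21, 30, -31]
R4 ← R4 + (2)·R1: [0, 3, -13, -5, 4]
R3 ← R3 + (2)·R2: [0, 0, 9, 4, -7]
R4 ← R4 − (3/5)·R2: [0, 0, -47/5, 14/5, -16/5]
R5 ← R5 − (8/5)·R2: [0, 0, 48/5, 94/5, -66/5]
R4 ← R4 + (47/45)·R3: [0, 0, 0, 314/45, -473/45]
R5 ← R5 − (16/15)·R3: [0, 0, 0, 218/15, -86/15]
R5 ← R5 − (327/157)·R4: [0, 0, 0, 0, 2537/157]
5 nonzero rows, so rank(T) = 5.
T has 5 columns; by rank–nullity, nullity = 5 − 5 = 0.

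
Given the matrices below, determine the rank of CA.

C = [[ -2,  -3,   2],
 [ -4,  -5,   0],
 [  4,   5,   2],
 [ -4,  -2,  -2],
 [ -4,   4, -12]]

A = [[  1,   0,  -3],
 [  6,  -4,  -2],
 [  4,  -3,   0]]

First compute CA:
[[-12,   6,  12],
 [-34,  20,  22],
 [ 42, -26, -22],
 [-24,  14,  16],
 [-28,  20,   4]]
Now row reduce the product.
R2 ← R2 − (17/6)·R1: [0, 3, -12]
R3 ← R3 + (7/2)·R1: [0, -5, 20]
R4 ← R4 − (2)·R1: [0, 2, -8]
R5 ← R5 − (7/3)·R1: [0, 6, -24]
R3 ← R3 + (5/3)·R2: [0, 0, 0]
R4 ← R4 − (2/3)·R2: [0, 0, 0]
R5 ← R5 − (2)·R2: [0, 0, 0]
2 nonzero rows, so rank(CA) = 2.

2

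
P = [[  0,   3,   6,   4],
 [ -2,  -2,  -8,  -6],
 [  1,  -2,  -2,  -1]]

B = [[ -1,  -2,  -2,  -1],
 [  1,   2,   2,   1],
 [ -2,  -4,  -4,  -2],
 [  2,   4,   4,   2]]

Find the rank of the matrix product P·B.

First compute PB:
[[ -1,  -2,  -2,  -1],
 [  4,   8,   8,   4],
 [ -1,  -2,  -2,  -1]]
Now row reduce the product.
R2 ← R2 + (4)·R1: [0, 0, 0, 0]
R3 ← R3 − R1: [0, 0, 0, 0]
1 nonzero row, so rank(PB) = 1.

1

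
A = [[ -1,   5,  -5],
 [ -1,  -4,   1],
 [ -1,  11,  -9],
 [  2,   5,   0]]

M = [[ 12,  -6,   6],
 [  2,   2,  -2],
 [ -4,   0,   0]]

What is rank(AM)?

2

First compute AM:
[[ 18,  16, -16],
 [-24,  -2,   2],
 [ 46,  28, -28],
 [ 34,  -2,   2]]
Now row reduce the product.
R2 ← R2 + (4/3)·R1: [0, 58/3, -58/3]
R3 ← R3 − (23/9)·R1: [0, -116/9, 116/9]
R4 ← R4 − (17/9)·R1: [0, -290/9, 290/9]
R3 ← R3 + (2/3)·R2: [0, 0, 0]
R4 ← R4 + (5/3)·R2: [0, 0, 0]
2 nonzero rows, so rank(AM) = 2.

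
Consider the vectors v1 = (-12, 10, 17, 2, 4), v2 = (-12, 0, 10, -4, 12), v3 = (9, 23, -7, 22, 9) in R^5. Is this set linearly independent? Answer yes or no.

yes

Form the matrix with these vectors as rows and row reduce.
R2 ← R2 − R1: [0, -10, -7, -6, 8]
R3 ← R3 + (3/4)·R1: [0, 61/2, 23/4, 47/2, 12]
R3 ← R3 + (61/20)·R2: [0, 0, -78/5, 26/5, 182/5]
3 nonzero rows, so the 3 vectors span a space of dimension 3.
Since 3 = 3, the vectors are linearly independent.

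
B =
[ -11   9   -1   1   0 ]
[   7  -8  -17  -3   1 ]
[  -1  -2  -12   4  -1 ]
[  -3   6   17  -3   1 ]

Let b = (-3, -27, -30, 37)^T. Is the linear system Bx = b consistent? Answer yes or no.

yes

Row reduce the augmented matrix [B | b].
R2 ← R2 + (7/11)·R1: [0, -25/11, -194/11, -26/11, 1, -318/11]
R3 ← R3 − (1/11)·R1: [0, -31/11, -131/11, 43/11, -1, -327/11]
R4 ← R4 − (3/11)·R1: [0, 39/11, 190/11, -36/11, 1, 416/11]
R3 ← R3 − (31/25)·R2: [0, 0, 249/25, 171/25, -56/25, 153/25]
R4 ← R4 + (39/25)·R2: [0, 0, -256/25, -174/25, 64/25, -182/25]
R4 ← R4 + (256/249)·R3: [0, 0, 0, 6/83, 64/249, -82/83]
The echelon form has 4 nonzero rows, and every pivot lies in the first 5 columns, so rank(B) = rank([B|b]) = 4.
The system is consistent.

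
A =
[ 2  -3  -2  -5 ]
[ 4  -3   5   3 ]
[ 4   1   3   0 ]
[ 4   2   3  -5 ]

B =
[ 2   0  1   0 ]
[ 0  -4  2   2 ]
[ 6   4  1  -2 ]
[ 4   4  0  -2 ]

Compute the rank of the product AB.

2

First compute AB:
[[-28, -16,  -6,   8],
 [ 50,  44,   3, -22],
 [ 26,   8,   9,  -4],
 [  6, -16,  11,   8]]
Now row reduce the product.
R2 ← R2 + (25/14)·R1: [0, 108/7, -54/7, -54/7]
R3 ← R3 + (13/14)·R1: [0, -48/7, 24/7, 24/7]
R4 ← R4 + (3/14)·R1: [0, -136/7, 68/7, 68/7]
R3 ← R3 + (4/9)·R2: [0, 0, 0, 0]
R4 ← R4 + (34/27)·R2: [0, 0, 0, 0]
2 nonzero rows, so rank(AB) = 2.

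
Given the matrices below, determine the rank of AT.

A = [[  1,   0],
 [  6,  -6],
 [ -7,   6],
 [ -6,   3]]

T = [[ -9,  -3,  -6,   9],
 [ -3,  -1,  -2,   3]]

First compute AT:
[[ -9,  -3,  -6,   9],
 [-36, -12, -24,  36],
 [ 45,  15,  30, -45],
 [ 45,  15,  30, -45]]
Now row reduce the product.
R2 ← R2 − (4)·R1: [0, 0, 0, 0]
R3 ← R3 + (5)·R1: [0, 0, 0, 0]
R4 ← R4 + (5)·R1: [0, 0, 0, 0]
1 nonzero row, so rank(AT) = 1.

1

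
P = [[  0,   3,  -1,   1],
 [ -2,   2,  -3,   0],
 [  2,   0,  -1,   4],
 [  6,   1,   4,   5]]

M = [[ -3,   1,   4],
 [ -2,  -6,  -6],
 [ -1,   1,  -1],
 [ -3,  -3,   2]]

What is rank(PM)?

First compute PM:
[[ -8, -22, -15],
 [  5, -17, -17],
 [-17, -11,  17],
 [-39, -11,  24]]
Now row reduce the product.
R2 ← R2 + (5/8)·R1: [0, -123/4, -211/8]
R3 ← R3 − (17/8)·R1: [0, 143/4, 391/8]
R4 ← R4 − (39/8)·R1: [0, 385/4, 777/8]
R3 ← R3 + (143/123)·R2: [0, 0, 2240/123]
R4 ← R4 + (385/123)·R2: [0, 0, 1792/123]
R4 ← R4 − (4/5)·R3: [0, 0, 0]
3 nonzero rows, so rank(PM) = 3.

3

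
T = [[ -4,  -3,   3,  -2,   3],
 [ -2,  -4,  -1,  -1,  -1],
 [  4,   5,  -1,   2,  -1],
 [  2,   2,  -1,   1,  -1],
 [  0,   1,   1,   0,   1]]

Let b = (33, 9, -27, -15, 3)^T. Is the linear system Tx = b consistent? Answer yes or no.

yes

Row reduce the augmented matrix [T | b].
R2 ← R2 − (1/2)·R1: [0, -5/2, -5/2, 0, -5/2, -15/2]
R3 ← R3 + R1: [0, 2, 2, 0, 2, 6]
R4 ← R4 + (1/2)·R1: [0, 1/2, 1/2, 0, 1/2, 3/2]
R3 ← R3 + (4/5)·R2: [0, 0, 0, 0, 0, 0]
R4 ← R4 + (1/5)·R2: [0, 0, 0, 0, 0, 0]
R5 ← R5 + (2/5)·R2: [0, 0, 0, 0, 0, 0]
The echelon form has 2 nonzero rows, and every pivot lies in the first 5 columns, so rank(T) = rank([T|b]) = 2.
The system is consistent.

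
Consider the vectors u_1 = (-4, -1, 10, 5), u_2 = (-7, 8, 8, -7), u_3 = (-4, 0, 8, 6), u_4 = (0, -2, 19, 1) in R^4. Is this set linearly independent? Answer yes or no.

yes

Form the matrix with these vectors as rows and row reduce.
R2 ← R2 − (7/4)·R1: [0, 39/4, -19/2, -63/4]
R3 ← R3 − R1: [0, 1, -2, 1]
R3 ← R3 − (4/39)·R2: [0, 0, -40/39, 34/13]
R4 ← R4 + (8/39)·R2: [0, 0, 665/39, -29/13]
R4 ← R4 + (133/8)·R3: [0, 0, 0, 165/4]
4 nonzero rows, so the 4 vectors span a space of dimension 4.
Since 4 = 4, the vectors are linearly independent.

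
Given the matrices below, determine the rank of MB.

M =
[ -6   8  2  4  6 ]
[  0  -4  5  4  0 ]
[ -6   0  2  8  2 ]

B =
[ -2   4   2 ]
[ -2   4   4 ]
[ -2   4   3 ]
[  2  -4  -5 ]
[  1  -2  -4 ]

First compute MB:
[[  6, -12, -18],
 [  6, -12, -21],
 [ 26, -52, -54]]
Now row reduce the product.
R2 ← R2 − R1: [0, 0, -3]
R3 ← R3 − (13/3)·R1: [0, 0, 24]
R3 ← R3 + (8)·R2: [0, 0, 0]
2 nonzero rows, so rank(MB) = 2.

2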